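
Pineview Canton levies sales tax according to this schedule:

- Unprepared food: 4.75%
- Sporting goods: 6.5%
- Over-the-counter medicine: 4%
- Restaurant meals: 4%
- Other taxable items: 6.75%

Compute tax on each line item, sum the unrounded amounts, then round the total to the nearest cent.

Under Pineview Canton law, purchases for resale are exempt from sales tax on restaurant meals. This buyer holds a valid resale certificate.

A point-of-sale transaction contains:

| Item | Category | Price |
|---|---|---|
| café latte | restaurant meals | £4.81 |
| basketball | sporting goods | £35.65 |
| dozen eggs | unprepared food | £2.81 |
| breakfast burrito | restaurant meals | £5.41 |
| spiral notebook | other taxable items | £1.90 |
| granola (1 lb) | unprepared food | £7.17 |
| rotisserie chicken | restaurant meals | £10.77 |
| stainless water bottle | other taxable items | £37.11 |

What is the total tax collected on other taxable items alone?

£2.63

Spiral notebook £1.90: other taxable items → 6.75% → £0.12825
Stainless water bottle £37.11: other taxable items → 6.75% → £2.504925
Tax on other taxable items: unrounded sum = £2.633175 → £2.63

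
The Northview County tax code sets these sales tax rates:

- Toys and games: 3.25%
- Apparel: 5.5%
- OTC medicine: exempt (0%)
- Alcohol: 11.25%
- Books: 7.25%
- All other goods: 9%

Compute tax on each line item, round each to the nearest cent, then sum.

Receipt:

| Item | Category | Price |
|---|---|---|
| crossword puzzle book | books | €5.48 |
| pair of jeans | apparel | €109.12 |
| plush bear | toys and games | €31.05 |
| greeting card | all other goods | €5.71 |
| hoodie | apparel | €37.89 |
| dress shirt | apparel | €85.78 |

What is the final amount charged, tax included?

€289.75

Crossword puzzle book €5.48: books → 7.25% → €0.40
Pair of jeans €109.12: apparel → 5.5% → €6.00
Plush bear €31.05: toys and games → 3.25% → €1.01
Greeting card €5.71: all other goods → 9% → €0.51
Hoodie €37.89: apparel → 5.5% → €2.08
Dress shirt €85.78: apparel → 5.5% → €4.72
Subtotal = €275.03; tax = €14.72; total due = €289.75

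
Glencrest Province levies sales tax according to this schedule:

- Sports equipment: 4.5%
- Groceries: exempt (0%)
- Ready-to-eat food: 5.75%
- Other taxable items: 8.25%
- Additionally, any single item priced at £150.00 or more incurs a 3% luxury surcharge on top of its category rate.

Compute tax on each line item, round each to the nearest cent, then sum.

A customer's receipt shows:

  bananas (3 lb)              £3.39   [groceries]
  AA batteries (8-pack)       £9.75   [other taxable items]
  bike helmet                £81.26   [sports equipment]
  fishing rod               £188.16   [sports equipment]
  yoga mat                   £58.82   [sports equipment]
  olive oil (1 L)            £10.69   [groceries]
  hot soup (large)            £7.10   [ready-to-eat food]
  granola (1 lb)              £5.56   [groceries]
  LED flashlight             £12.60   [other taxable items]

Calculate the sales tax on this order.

Bananas (3 lb) £3.39: groceries → 0% → £0.00
AA batteries (8-pack) £9.75: other taxable items → 8.25% → £0.80
Bike helmet £81.26: sports equipment → 4.5% → £3.66
Fishing rod £188.16: sports equipment → 4.5% + 3% surcharge = 7.5% → £14.11
Yoga mat £58.82: sports equipment → 4.5% → £2.65
Olive oil (1 L) £10.69: groceries → 0% → £0.00
Hot soup (large) £7.10: ready-to-eat food → 5.75% → £0.41
Granola (1 lb) £5.56: groceries → 0% → £0.00
LED flashlight £12.60: other taxable items → 8.25% → £1.04
Total tax = £0.80 + £3.66 + £14.11 + £2.65 + £0.41 + £1.04 = £22.67

£22.67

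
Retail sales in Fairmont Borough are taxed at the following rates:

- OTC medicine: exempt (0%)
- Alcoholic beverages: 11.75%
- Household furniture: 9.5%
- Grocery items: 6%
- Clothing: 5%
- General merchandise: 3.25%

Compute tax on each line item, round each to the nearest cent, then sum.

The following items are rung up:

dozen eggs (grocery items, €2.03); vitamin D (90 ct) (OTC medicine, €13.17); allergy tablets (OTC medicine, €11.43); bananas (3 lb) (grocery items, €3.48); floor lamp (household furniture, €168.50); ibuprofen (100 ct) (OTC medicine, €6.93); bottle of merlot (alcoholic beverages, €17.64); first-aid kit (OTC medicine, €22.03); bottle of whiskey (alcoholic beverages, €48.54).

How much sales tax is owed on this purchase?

€24.11

Dozen eggs €2.03: grocery items → 6% → €0.12
Vitamin D (90 ct) €13.17: OTC medicine → 0% → €0.00
Allergy tablets €11.43: OTC medicine → 0% → €0.00
Bananas (3 lb) €3.48: grocery items → 6% → €0.21
Floor lamp €168.50: household furniture → 9.5% → €16.01
Ibuprofen (100 ct) €6.93: OTC medicine → 0% → €0.00
Bottle of merlot €17.64: alcoholic beverages → 11.75% → €2.07
First-aid kit €22.03: OTC medicine → 0% → €0.00
Bottle of whiskey €48.54: alcoholic beverages → 11.75% → €5.70
Total tax = €0.12 + €0.21 + €16.01 + €2.07 + €5.70 = €24.11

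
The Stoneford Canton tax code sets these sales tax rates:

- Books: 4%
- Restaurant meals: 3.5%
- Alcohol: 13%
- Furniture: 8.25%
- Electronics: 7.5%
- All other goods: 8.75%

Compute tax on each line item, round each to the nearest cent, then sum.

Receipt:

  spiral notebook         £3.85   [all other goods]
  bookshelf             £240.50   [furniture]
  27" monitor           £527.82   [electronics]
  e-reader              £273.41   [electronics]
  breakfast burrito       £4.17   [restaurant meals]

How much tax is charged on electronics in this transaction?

£60.10

27" monitor £527.82: electronics → 7.5% → £39.59
E-reader £273.41: electronics → 7.5% → £20.51
Tax on electronics = £39.59 + £20.51 = £60.10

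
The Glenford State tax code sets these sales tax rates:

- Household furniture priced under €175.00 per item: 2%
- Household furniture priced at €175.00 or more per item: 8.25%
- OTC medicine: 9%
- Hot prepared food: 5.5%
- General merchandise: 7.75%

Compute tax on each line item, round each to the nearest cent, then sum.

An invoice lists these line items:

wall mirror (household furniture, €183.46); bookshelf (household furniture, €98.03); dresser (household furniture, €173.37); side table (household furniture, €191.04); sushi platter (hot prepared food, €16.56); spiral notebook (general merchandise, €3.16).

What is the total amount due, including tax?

€703.10

Wall mirror €183.46: household furniture, €175.00 or more → 8.25% → €15.14
Bookshelf €98.03: household furniture, under €175.00 → 2% → €1.96
Dresser €173.37: household furniture, under €175.00 → 2% → €3.47
Side table €191.04: household furniture, €175.00 or more → 8.25% → €15.76
Sushi platter €16.56: hot prepared food → 5.5% → €0.91
Spiral notebook €3.16: general merchandise → 7.75% → €0.24
Subtotal = €665.62; tax = €37.48; total due = €703.10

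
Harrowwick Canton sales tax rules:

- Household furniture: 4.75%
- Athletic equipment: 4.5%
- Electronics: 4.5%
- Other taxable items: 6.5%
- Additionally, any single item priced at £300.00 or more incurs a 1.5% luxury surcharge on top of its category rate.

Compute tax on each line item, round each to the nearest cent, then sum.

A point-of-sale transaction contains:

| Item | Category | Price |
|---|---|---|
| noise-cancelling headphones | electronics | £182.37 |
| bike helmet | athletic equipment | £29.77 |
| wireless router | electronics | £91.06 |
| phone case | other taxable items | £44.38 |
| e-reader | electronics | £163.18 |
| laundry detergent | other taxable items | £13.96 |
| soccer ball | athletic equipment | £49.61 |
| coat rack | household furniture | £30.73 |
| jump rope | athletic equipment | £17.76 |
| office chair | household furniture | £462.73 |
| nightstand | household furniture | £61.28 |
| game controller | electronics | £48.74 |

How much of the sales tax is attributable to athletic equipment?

£4.37

Bike helmet £29.77: athletic equipment → 4.5% → £1.34
Soccer ball £49.61: athletic equipment → 4.5% → £2.23
Jump rope £17.76: athletic equipment → 4.5% → £0.80
Tax on athletic equipment = £1.34 + £2.23 + £0.80 = £4.37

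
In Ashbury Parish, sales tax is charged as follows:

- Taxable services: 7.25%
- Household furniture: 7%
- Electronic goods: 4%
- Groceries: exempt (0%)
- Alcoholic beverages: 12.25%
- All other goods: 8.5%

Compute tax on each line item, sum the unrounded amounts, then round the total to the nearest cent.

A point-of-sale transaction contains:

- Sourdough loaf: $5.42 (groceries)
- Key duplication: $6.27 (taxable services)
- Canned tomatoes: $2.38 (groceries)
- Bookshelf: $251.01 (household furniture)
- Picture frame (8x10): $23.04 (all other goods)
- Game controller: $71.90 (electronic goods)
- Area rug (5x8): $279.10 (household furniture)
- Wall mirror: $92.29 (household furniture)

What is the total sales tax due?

Sourdough loaf $5.42: groceries → 0% → $0.00
Key duplication $6.27: taxable services → 7.25% → $0.454575
Canned tomatoes $2.38: groceries → 0% → $0.00
Bookshelf $251.01: household furniture → 7% → $17.5707
Picture frame (8x10) $23.04: all other goods → 8.5% → $1.9584
Game controller $71.90: electronic goods → 4% → $2.876
Area rug (5x8) $279.10: household furniture → 7% → $19.537
Wall mirror $92.29: household furniture → 7% → $6.4603
Unrounded tax sum = $48.856975 → $48.86

$48.86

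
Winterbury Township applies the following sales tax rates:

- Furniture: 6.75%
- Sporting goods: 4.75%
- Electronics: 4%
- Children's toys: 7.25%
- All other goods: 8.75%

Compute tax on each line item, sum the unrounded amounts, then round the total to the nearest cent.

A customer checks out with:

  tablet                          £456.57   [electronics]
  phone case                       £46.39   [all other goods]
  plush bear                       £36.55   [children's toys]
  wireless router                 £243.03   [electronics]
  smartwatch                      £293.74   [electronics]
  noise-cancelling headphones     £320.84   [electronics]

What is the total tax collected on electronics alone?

Tablet £456.57: electronics → 4% → £18.2628
Wireless router £243.03: electronics → 4% → £9.7212
Smartwatch £293.74: electronics → 4% → £11.7496
Noise-cancelling headphones £320.84: electronics → 4% → £12.8336
Tax on electronics: unrounded sum = £52.5672 → £52.57

£52.57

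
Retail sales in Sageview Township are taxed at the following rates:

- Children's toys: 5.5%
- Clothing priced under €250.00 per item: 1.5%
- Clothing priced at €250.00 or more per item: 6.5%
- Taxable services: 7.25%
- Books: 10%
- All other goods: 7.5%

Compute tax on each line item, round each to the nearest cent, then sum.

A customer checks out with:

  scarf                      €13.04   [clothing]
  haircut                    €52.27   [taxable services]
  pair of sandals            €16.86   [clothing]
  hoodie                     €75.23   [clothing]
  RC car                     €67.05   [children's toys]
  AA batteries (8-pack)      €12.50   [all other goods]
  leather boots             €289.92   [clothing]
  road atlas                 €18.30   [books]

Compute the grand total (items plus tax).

€575.84

Scarf €13.04: clothing, under €250.00 → 1.5% → €0.20
Haircut €52.27: taxable services → 7.25% → €3.79
Pair of sandals €16.86: clothing, under €250.00 → 1.5% → €0.25
Hoodie €75.23: clothing, under €250.00 → 1.5% → €1.13
RC car €67.05: children's toys → 5.5% → €3.69
AA batteries (8-pack) €12.50: all other goods → 7.5% → €0.94
Leather boots €289.92: clothing, €250.00 or more → 6.5% → €18.84
Road atlas €18.30: books → 10% → €1.83
Subtotal = €545.17; tax = €30.67; total due = €575.84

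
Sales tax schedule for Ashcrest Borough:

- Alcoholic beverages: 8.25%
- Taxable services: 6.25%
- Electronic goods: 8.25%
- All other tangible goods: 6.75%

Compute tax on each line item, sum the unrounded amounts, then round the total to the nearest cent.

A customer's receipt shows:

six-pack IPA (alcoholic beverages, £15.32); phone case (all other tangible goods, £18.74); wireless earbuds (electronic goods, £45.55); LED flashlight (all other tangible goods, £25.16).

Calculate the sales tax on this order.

£7.99

Six-pack IPA £15.32: alcoholic beverages → 8.25% → £1.2639
Phone case £18.74: all other tangible goods → 6.75% → £1.26495
Wireless earbuds £45.55: electronic goods → 8.25% → £3.757875
LED flashlight £25.16: all other tangible goods → 6.75% → £1.6983
Unrounded tax sum = £7.985025 → £7.99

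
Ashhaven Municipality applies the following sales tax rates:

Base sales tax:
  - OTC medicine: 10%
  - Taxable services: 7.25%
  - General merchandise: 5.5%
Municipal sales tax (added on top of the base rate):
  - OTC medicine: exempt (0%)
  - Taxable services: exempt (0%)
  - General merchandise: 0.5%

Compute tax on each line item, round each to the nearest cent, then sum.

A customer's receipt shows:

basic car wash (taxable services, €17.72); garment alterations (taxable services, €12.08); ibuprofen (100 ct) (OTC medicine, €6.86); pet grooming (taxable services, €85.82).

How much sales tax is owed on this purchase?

€9.07

Basic car wash €17.72: taxable services → 7.25% + 0% municipal = 7.25% → €1.28
Garment alterations €12.08: taxable services → 7.25% + 0% municipal = 7.25% → €0.88
Ibuprofen (100 ct) €6.86: OTC medicine → 10% + 0% municipal = 10% → €0.69
Pet grooming €85.82: taxable services → 7.25% + 0% municipal = 7.25% → €6.22
Total tax = €1.28 + €0.88 + €0.69 + €6.22 = €9.07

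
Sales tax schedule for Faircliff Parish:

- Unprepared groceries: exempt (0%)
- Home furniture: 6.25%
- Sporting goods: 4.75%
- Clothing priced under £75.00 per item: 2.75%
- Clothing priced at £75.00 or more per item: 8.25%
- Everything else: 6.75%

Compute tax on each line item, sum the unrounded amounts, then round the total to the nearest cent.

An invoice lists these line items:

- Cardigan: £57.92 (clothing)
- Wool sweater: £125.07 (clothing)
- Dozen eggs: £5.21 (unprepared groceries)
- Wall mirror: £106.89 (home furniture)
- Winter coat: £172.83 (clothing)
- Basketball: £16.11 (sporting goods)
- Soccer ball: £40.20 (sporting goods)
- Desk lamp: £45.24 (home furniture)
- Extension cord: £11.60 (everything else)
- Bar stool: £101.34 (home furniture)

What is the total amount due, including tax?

Cardigan £57.92: clothing, under £75.00 → 2.75% → £1.5928
Wool sweater £125.07: clothing, £75.00 or more → 8.25% → £10.318275
Dozen eggs £5.21: unprepared groceries → 0% → £0.00
Wall mirror £106.89: home furniture → 6.25% → £6.680625
Winter coat £172.83: clothing, £75.00 or more → 8.25% → £14.258475
Basketball £16.11: sporting goods → 4.75% → £0.765225
Soccer ball £40.20: sporting goods → 4.75% → £1.9095
Desk lamp £45.24: home furniture → 6.25% → £2.8275
Extension cord £11.60: everything else → 6.75% → £0.783
Bar stool £101.34: home furniture → 6.25% → £6.33375
Subtotal = £682.41; unrounded tax = £45.46915 → £45.47; total due = £727.88

£727.88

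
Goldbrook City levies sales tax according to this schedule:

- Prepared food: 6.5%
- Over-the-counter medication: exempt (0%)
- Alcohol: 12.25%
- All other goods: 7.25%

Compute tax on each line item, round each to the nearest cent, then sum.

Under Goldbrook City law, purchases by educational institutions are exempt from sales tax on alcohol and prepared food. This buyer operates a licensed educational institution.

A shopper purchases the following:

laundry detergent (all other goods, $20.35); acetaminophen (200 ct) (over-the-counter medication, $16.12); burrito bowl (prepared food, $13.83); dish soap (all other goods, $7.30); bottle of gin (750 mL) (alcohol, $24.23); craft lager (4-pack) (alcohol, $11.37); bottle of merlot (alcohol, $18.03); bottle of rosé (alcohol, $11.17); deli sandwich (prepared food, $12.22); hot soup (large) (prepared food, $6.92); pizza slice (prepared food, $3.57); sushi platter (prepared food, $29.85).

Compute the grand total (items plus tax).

Laundry detergent $20.35: all other goods → 7.25% → $1.48
Acetaminophen (200 ct) $16.12: over-the-counter medication → 0% → $0.00
Burrito bowl $13.83: prepared food, buyer-exempt → 0% → $0.00
Dish soap $7.30: all other goods → 7.25% → $0.53
Bottle of gin (750 mL) $24.23: alcohol, buyer-exempt → 0% → $0.00
Craft lager (4-pack) $11.37: alcohol, buyer-exempt → 0% → $0.00
Bottle of merlot $18.03: alcohol, buyer-exempt → 0% → $0.00
Bottle of rosé $11.17: alcohol, buyer-exempt → 0% → $0.00
Deli sandwich $12.22: prepared food, buyer-exempt → 0% → $0.00
Hot soup (large) $6.92: prepared food, buyer-exempt → 0% → $0.00
Pizza slice $3.57: prepared food, buyer-exempt → 0% → $0.00
Sushi platter $29.85: prepared food, buyer-exempt → 0% → $0.00
Subtotal = $174.96; tax = $2.01; total due = $176.97

$176.97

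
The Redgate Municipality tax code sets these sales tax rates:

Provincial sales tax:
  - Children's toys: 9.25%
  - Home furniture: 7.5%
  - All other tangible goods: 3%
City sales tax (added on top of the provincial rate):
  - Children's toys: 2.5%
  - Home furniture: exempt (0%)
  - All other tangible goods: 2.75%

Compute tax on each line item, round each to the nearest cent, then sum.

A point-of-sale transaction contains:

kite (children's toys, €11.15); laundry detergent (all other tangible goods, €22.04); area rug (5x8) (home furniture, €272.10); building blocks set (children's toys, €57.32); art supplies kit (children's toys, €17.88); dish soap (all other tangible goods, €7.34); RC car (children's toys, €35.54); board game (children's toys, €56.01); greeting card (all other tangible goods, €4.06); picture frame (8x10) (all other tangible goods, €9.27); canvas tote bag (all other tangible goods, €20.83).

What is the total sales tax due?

Kite €11.15: children's toys → 9.25% + 2.5% city = 11.75% → €1.31
Laundry detergent €22.04: all other tangible goods → 3% + 2.75% city = 5.75% → €1.27
Area rug (5x8) €272.10: home furniture → 7.5% + 0% city = 7.5% → €20.41
Building blocks set €57.32: children's toys → 9.25% + 2.5% city = 11.75% → €6.74
Art supplies kit €17.88: children's toys → 9.25% + 2.5% city = 11.75% → €2.10
Dish soap €7.34: all other tangible goods → 3% + 2.75% city = 5.75% → €0.42
RC car €35.54: children's toys → 9.25% + 2.5% city = 11.75% → €4.18
Board game €56.01: children's toys → 9.25% + 2.5% city = 11.75% → €6.58
Greeting card €4.06: all other tangible goods → 3% + 2.75% city = 5.75% → €0.23
Picture frame (8x10) €9.27: all other tangible goods → 3% + 2.75% city = 5.75% → €0.53
Canvas tote bag €20.83: all other tangible goods → 3% + 2.75% city = 5.75% → €1.20
Total tax = €1.31 + €1.27 + €20.41 + €6.74 + €2.10 + €0.42 + €4.18 + €6.58 + €0.23 + €0.53 + €1.20 = €44.97

€44.97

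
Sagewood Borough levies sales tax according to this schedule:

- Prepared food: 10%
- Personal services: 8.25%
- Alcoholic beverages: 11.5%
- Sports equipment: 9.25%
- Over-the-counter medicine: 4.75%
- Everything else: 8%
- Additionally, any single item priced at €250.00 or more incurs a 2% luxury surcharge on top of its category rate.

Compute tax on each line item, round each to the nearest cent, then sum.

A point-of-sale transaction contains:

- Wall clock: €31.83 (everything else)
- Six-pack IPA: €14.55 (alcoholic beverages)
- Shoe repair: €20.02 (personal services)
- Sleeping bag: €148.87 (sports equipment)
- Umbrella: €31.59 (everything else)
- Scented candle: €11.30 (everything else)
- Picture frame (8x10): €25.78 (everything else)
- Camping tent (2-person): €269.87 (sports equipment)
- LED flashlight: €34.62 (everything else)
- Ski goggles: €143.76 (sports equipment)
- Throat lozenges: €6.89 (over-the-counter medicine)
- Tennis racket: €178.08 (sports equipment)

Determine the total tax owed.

€88.36

Wall clock €31.83: everything else → 8% → €2.55
Six-pack IPA €14.55: alcoholic beverages → 11.5% → €1.67
Shoe repair €20.02: personal services → 8.25% → €1.65
Sleeping bag €148.87: sports equipment → 9.25% → €13.77
Umbrella €31.59: everything else → 8% → €2.53
Scented candle €11.30: everything else → 8% → €0.90
Picture frame (8x10) €25.78: everything else → 8% → €2.06
Camping tent (2-person) €269.87: sports equipment → 9.25% + 2% surcharge = 11.25% → €30.36
LED flashlight €34.62: everything else → 8% → €2.77
Ski goggles €143.76: sports equipment → 9.25% → €13.30
Throat lozenges €6.89: over-the-counter medicine → 4.75% → €0.33
Tennis racket €178.08: sports equipment → 9.25% → €16.47
Total tax = €2.55 + €1.67 + €1.65 + €13.77 + €2.53 + €0.90 + €2.06 + €30.36 + €2.77 + €13.30 + €0.33 + €16.47 = €88.36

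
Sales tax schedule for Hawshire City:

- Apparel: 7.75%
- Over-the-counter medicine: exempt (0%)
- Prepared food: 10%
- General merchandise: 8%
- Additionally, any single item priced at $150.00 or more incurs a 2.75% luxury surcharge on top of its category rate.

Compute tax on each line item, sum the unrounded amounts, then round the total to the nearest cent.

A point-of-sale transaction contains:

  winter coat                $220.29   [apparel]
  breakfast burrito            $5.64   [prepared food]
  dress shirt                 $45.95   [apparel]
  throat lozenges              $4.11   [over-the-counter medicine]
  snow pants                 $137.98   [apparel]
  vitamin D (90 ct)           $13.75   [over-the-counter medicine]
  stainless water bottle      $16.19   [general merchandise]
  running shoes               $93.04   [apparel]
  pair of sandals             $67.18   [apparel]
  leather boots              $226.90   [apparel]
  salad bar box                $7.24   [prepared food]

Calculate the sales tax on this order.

Winter coat $220.29: apparel → 7.75% + 2.75% surcharge = 10.5% → $23.13045
Breakfast burrito $5.64: prepared food → 10% → $0.564
Dress shirt $45.95: apparel → 7.75% → $3.561125
Throat lozenges $4.11: over-the-counter medicine → 0% → $0.00
Snow pants $137.98: apparel → 7.75% → $10.69345
Vitamin D (90 ct) $13.75: over-the-counter medicine → 0% → $0.00
Stainless water bottle $16.19: general merchandise → 8% → $1.2952
Running shoes $93.04: apparel → 7.75% → $7.2106
Pair of sandals $67.18: apparel → 7.75% → $5.20645
Leather boots $226.90: apparel → 7.75% + 2.75% surcharge = 10.5% → $23.8245
Salad bar box $7.24: prepared food → 10% → $0.724
Unrounded tax sum = $76.209775 → $76.21

$76.21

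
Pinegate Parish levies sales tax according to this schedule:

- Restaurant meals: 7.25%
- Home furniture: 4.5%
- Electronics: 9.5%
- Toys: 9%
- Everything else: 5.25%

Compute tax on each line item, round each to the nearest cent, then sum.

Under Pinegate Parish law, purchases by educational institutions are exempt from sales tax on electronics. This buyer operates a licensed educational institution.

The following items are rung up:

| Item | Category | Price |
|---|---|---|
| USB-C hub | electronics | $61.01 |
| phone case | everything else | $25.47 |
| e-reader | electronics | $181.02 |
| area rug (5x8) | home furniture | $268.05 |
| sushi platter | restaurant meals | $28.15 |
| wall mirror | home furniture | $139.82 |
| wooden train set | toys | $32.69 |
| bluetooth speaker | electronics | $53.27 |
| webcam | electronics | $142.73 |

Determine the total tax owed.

USB-C hub $61.01: electronics, buyer-exempt → 0% → $0.00
Phone case $25.47: everything else → 5.25% → $1.34
E-reader $181.02: electronics, buyer-exempt → 0% → $0.00
Area rug (5x8) $268.05: home furniture → 4.5% → $12.06
Sushi platter $28.15: restaurant meals → 7.25% → $2.04
Wall mirror $139.82: home furniture → 4.5% → $6.29
Wooden train set $32.69: toys → 9% → $2.94
Bluetooth speaker $53.27: electronics, buyer-exempt → 0% → $0.00
Webcam $142.73: electronics, buyer-exempt → 0% → $0.00
Total tax = $1.34 + $12.06 + $2.04 + $6.29 + $2.94 = $24.67

$24.67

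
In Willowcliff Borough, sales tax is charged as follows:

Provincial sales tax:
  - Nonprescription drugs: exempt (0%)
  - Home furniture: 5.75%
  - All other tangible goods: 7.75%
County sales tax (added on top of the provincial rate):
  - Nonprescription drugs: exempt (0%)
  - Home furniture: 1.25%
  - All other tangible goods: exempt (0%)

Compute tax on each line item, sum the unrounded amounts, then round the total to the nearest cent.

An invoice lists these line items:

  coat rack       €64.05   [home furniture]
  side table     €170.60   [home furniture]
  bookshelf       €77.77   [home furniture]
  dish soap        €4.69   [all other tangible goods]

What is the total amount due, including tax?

€339.34

Coat rack €64.05: home furniture → 5.75% + 1.25% county = 7% → €4.4835
Side table €170.60: home furniture → 5.75% + 1.25% county = 7% → €11.942
Bookshelf €77.77: home furniture → 5.75% + 1.25% county = 7% → €5.4439
Dish soap €4.69: all other tangible goods → 7.75% + 0% county = 7.75% → €0.363475
Subtotal = €317.11; unrounded tax = €22.232875 → €22.23; total due = €339.34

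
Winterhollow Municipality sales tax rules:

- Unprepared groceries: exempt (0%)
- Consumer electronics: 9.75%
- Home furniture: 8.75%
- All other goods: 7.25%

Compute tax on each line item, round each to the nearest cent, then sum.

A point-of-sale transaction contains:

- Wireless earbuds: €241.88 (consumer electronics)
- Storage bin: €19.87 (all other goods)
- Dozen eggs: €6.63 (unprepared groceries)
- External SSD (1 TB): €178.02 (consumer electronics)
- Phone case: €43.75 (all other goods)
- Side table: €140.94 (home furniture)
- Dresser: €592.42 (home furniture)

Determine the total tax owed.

€109.72

Wireless earbuds €241.88: consumer electronics → 9.75% → €23.58
Storage bin €19.87: all other goods → 7.25% → €1.44
Dozen eggs €6.63: unprepared groceries → 0% → €0.00
External SSD (1 TB) €178.02: consumer electronics → 9.75% → €17.36
Phone case €43.75: all other goods → 7.25% → €3.17
Side table €140.94: home furniture → 8.75% → €12.33
Dresser €592.42: home furniture → 8.75% → €51.84
Total tax = €23.58 + €1.44 + €17.36 + €3.17 + €12.33 + €51.84 = €109.72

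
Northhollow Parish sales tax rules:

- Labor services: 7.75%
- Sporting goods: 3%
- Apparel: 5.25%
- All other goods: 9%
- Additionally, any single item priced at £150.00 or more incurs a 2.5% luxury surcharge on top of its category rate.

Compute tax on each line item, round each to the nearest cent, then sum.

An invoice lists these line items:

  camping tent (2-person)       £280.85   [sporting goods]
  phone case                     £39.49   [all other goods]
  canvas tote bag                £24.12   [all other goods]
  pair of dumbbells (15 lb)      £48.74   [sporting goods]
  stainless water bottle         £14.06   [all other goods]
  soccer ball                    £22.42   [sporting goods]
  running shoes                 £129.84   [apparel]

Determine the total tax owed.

Camping tent (2-person) £280.85: sporting goods → 3% + 2.5% surcharge = 5.5% → £15.45
Phone case £39.49: all other goods → 9% → £3.55
Canvas tote bag £24.12: all other goods → 9% → £2.17
Pair of dumbbells (15 lb) £48.74: sporting goods → 3% → £1.46
Stainless water bottle £14.06: all other goods → 9% → £1.27
Soccer ball £22.42: sporting goods → 3% → £0.67
Running shoes £129.84: apparel → 5.25% → £6.82
Total tax = £15.45 + £3.55 + £2.17 + £1.46 + £1.27 + £0.67 + £6.82 = £31.39

£31.39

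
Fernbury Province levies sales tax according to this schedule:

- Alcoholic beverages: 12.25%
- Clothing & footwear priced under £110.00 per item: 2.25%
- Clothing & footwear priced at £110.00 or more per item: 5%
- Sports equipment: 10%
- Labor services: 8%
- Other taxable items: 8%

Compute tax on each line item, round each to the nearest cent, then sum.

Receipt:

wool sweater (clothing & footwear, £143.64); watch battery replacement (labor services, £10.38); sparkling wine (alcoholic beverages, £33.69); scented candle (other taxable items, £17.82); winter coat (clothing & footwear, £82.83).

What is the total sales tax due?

Wool sweater £143.64: clothing & footwear, £110.00 or more → 5% → £7.18
Watch battery replacement £10.38: labor services → 8% → £0.83
Sparkling wine £33.69: alcoholic beverages → 12.25% → £4.13
Scented candle £17.82: other taxable items → 8% → £1.43
Winter coat £82.83: clothing & footwear, under £110.00 → 2.25% → £1.86
Total tax = £7.18 + £0.83 + £4.13 + £1.43 + £1.86 = £15.43

£15.43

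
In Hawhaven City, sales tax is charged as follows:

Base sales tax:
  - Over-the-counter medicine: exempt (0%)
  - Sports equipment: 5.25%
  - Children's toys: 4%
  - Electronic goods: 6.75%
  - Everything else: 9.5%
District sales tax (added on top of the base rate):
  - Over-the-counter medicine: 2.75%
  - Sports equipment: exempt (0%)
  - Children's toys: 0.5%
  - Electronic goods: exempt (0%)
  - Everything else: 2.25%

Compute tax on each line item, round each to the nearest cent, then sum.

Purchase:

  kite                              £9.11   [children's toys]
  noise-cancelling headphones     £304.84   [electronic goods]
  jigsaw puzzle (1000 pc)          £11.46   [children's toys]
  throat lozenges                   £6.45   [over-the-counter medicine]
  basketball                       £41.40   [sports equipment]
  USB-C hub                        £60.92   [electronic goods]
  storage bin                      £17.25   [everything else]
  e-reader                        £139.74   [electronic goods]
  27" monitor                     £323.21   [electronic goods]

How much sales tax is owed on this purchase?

£61.25

Kite £9.11: children's toys → 4% + 0.5% district = 4.5% → £0.41
Noise-cancelling headphones £304.84: electronic goods → 6.75% + 0% district = 6.75% → £20.58
Jigsaw puzzle (1000 pc) £11.46: children's toys → 4% + 0.5% district = 4.5% → £0.52
Throat lozenges £6.45: over-the-counter medicine → 0% + 2.75% district = 2.75% → £0.18
Basketball £41.40: sports equipment → 5.25% + 0% district = 5.25% → £2.17
USB-C hub £60.92: electronic goods → 6.75% + 0% district = 6.75% → £4.11
Storage bin £17.25: everything else → 9.5% + 2.25% district = 11.75% → £2.03
E-reader £139.74: electronic goods → 6.75% + 0% district = 6.75% → £9.43
27" monitor £323.21: electronic goods → 6.75% + 0% district = 6.75% → £21.82
Total tax = £0.41 + £20.58 + £0.52 + £0.18 + £2.17 + £4.11 + £2.03 + £9.43 + £21.82 = £61.25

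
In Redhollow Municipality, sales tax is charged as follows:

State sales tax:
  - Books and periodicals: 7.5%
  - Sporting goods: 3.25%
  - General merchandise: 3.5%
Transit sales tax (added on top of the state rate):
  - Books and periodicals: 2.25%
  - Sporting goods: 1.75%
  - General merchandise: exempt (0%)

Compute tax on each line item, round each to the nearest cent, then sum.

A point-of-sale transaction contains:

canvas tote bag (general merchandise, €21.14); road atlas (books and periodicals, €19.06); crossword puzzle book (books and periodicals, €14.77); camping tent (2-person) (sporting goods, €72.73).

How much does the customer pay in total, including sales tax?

Canvas tote bag €21.14: general merchandise → 3.5% + 0% transit = 3.5% → €0.74
Road atlas €19.06: books and periodicals → 7.5% + 2.25% transit = 9.75% → €1.86
Crossword puzzle book €14.77: books and periodicals → 7.5% + 2.25% transit = 9.75% → €1.44
Camping tent (2-person) €72.73: sporting goods → 3.25% + 1.75% transit = 5% → €3.64
Subtotal = €127.70; tax = €7.68; total due = €135.38

€135.38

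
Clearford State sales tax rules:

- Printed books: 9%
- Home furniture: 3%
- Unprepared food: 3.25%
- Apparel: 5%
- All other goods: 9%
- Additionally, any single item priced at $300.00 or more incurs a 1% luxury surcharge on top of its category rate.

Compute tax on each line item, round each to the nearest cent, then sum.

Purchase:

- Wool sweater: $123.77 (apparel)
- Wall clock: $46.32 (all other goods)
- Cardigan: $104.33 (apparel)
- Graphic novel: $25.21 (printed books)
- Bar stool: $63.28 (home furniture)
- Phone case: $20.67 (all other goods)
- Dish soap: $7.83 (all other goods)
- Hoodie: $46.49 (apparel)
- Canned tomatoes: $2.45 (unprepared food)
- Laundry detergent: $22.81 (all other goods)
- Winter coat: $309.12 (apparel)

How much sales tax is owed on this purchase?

Wool sweater $123.77: apparel → 5% → $6.19
Wall clock $46.32: all other goods → 9% → $4.17
Cardigan $104.33: apparel → 5% → $5.22
Graphic novel $25.21: printed books → 9% → $2.27
Bar stool $63.28: home furniture → 3% → $1.90
Phone case $20.67: all other goods → 9% → $1.86
Dish soap $7.83: all other goods → 9% → $0.70
Hoodie $46.49: apparel → 5% → $2.32
Canned tomatoes $2.45: unprepared food → 3.25% → $0.08
Laundry detergent $22.81: all other goods → 9% → $2.05
Winter coat $309.12: apparel → 5% + 1% surcharge = 6% → $18.55
Total tax = $6.19 + $4.17 + $5.22 + $2.27 + $1.90 + $1.86 + $0.70 + $2.32 + $0.08 + $2.05 + $18.55 = $45.31

$45.31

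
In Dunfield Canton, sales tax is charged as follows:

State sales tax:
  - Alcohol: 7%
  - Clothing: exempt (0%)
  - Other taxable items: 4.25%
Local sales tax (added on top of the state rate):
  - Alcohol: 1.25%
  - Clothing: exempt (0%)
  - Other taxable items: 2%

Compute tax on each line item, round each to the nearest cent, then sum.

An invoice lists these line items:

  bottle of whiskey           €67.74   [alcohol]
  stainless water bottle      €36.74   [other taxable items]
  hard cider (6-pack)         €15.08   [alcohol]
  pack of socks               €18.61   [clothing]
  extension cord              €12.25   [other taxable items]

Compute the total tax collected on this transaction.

€9.90

Bottle of whiskey €67.74: alcohol → 7% + 1.25% local = 8.25% → €5.59
Stainless water bottle €36.74: other taxable items → 4.25% + 2% local = 6.25% → €2.30
Hard cider (6-pack) €15.08: alcohol → 7% + 1.25% local = 8.25% → €1.24
Pack of socks €18.61: clothing → 0% + 0% local = 0% → €0.00
Extension cord €12.25: other taxable items → 4.25% + 2% local = 6.25% → €0.77
Total tax = €5.59 + €2.30 + €1.24 + €0.77 = €9.90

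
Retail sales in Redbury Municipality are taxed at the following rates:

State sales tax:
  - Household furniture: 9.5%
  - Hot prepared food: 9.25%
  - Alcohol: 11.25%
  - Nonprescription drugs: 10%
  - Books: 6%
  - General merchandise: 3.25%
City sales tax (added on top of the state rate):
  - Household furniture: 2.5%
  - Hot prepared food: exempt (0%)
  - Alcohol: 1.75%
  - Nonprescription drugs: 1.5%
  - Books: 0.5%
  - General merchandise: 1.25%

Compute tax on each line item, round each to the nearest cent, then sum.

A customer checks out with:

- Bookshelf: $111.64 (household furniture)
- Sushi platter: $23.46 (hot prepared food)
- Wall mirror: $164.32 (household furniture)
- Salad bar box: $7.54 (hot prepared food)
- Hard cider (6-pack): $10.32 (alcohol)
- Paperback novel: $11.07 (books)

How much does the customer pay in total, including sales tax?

Bookshelf $111.64: household furniture → 9.5% + 2.5% city = 12% → $13.40
Sushi platter $23.46: hot prepared food → 9.25% + 0% city = 9.25% → $2.17
Wall mirror $164.32: household furniture → 9.5% + 2.5% city = 12% → $19.72
Salad bar box $7.54: hot prepared food → 9.25% + 0% city = 9.25% → $0.70
Hard cider (6-pack) $10.32: alcohol → 11.25% + 1.75% city = 13% → $1.34
Paperback novel $11.07: books → 6% + 0.5% city = 6.5% → $0.72
Subtotal = $328.35; tax = $38.05; total due = $366.40

$366.40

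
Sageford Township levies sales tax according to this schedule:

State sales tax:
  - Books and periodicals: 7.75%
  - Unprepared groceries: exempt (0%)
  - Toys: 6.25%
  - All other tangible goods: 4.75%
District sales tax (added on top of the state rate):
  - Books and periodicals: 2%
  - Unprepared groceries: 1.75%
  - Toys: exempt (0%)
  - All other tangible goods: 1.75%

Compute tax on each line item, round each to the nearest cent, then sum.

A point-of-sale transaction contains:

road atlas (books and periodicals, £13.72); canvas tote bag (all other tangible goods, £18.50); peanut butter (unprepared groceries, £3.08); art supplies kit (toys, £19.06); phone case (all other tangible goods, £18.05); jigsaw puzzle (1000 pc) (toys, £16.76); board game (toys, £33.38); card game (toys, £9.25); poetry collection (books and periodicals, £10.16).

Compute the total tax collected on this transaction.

£9.66

Road atlas £13.72: books and periodicals → 7.75% + 2% district = 9.75% → £1.34
Canvas tote bag £18.50: all other tangible goods → 4.75% + 1.75% district = 6.5% → £1.20
Peanut butter £3.08: unprepared groceries → 0% + 1.75% district = 1.75% → £0.05
Art supplies kit £19.06: toys → 6.25% + 0% district = 6.25% → £1.19
Phone case £18.05: all other tangible goods → 4.75% + 1.75% district = 6.5% → £1.17
Jigsaw puzzle (1000 pc) £16.76: toys → 6.25% + 0% district = 6.25% → £1.05
Board game £33.38: toys → 6.25% + 0% district = 6.25% → £2.09
Card game £9.25: toys → 6.25% + 0% district = 6.25% → £0.58
Poetry collection £10.16: books and periodicals → 7.75% + 2% district = 9.75% → £0.99
Total tax = £1.34 + £1.20 + £0.05 + £1.19 + £1.17 + £1.05 + £2.09 + £0.58 + £0.99 = £9.66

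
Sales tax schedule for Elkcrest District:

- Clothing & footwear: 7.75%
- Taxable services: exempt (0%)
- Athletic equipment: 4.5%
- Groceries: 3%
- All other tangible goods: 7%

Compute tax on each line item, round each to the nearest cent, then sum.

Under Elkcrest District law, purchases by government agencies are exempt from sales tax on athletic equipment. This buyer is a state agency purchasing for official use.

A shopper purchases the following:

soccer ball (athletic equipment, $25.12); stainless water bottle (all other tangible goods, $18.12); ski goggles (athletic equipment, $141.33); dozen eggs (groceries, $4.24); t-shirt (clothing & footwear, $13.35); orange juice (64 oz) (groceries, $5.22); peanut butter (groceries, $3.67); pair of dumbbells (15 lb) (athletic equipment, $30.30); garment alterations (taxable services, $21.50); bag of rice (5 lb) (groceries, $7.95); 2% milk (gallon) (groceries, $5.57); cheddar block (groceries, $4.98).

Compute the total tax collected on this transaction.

Soccer ball $25.12: athletic equipment, buyer-exempt → 0% → $0.00
Stainless water bottle $18.12: all other tangible goods → 7% → $1.27
Ski goggles $141.33: athletic equipment, buyer-exempt → 0% → $0.00
Dozen eggs $4.24: groceries → 3% → $0.13
T-shirt $13.35: clothing & footwear → 7.75% → $1.03
Orange juice (64 oz) $5.22: groceries → 3% → $0.16
Peanut butter $3.67: groceries → 3% → $0.11
Pair of dumbbells (15 lb) $30.30: athletic equipment, buyer-exempt → 0% → $0.00
Garment alterations $21.50: taxable services → 0% → $0.00
Bag of rice (5 lb) $7.95: groceries → 3% → $0.24
2% milk (gallon) $5.57: groceries → 3% → $0.17
Cheddar block $4.98: groceries → 3% → $0.15
Total tax = $1.27 + $0.13 + $1.03 + $0.16 + $0.11 + $0.24 + $0.17 + $0.15 = $3.26

$3.26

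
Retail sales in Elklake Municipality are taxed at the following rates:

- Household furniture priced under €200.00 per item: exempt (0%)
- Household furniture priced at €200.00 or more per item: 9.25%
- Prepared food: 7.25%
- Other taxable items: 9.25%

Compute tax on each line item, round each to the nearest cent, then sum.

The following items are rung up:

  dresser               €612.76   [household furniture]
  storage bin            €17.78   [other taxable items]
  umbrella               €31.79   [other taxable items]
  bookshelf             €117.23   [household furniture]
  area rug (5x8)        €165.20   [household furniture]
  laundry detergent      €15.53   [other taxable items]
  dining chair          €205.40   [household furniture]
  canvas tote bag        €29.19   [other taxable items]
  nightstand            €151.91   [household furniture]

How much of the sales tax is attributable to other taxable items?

€8.72

Storage bin €17.78: other taxable items → 9.25% → €1.64
Umbrella €31.79: other taxable items → 9.25% → €2.94
Laundry detergent €15.53: other taxable items → 9.25% → €1.44
Canvas tote bag €29.19: other taxable items → 9.25% → €2.70
Tax on other taxable items = €1.64 + €2.94 + €1.44 + €2.70 = €8.72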